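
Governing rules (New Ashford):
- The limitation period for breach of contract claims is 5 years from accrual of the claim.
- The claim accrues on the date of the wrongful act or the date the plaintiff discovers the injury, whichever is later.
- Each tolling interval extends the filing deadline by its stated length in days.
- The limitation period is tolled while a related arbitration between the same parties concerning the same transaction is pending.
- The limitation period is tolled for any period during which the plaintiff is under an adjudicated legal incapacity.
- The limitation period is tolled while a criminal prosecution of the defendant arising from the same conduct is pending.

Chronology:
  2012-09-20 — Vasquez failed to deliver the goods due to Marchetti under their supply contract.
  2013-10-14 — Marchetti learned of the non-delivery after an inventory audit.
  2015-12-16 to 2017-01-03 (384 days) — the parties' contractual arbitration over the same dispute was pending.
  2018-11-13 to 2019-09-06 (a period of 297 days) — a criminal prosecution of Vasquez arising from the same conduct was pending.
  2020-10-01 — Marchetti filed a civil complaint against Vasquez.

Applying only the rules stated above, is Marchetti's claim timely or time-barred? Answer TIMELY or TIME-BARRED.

TIME-BARRED

Taking the later of the act (2012-09-20) and discovery (2013-10-14), the claim accrued on 2013-10-14.
Adding the 5 years base period to 2013-10-14 gives a deadline of 2018-10-14, before any tolling.
The period was tolled for 384 days by the pending related arbitration (2015-12-16 to 2017-01-03), pushing the deadline to 2019-11-02.
The period was tolled for 297 days by the pending criminal prosecution (2018-11-13 to 2019-09-06), pushing the deadline to 2020-08-25.
Filing on 2020-10-01 missed the 2020-08-25 deadline — the action is time-barred.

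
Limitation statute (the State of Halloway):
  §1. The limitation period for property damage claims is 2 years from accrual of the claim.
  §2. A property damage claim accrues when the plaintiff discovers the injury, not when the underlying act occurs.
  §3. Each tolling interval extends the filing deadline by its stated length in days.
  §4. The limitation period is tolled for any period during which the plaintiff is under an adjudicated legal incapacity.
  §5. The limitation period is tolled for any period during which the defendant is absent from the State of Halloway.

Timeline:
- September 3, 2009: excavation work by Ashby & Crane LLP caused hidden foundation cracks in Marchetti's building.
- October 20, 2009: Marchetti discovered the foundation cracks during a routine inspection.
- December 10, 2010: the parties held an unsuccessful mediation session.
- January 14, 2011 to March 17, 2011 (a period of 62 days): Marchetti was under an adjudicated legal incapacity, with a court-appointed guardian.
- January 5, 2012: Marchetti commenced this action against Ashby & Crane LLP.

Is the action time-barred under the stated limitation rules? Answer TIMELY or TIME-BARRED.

Under the discovery rule, the claim accrued on October 20, 2009, when Marchetti discovered the injury — not on the September 3, 2009 date of the underlying act.
2 years from October 20, 2009 is October 20, 2011.
The plaintiff's legal incapacity from January 14, 2011 to March 17, 2011 tolled the period for 62 days, extending the deadline to December 21, 2011.
Nothing else in the chronology tolls or restarts the period.
Marchetti filed on January 5, 2012, after the December 21, 2011 deadline, so the action is time-barred.

TIME-BARRED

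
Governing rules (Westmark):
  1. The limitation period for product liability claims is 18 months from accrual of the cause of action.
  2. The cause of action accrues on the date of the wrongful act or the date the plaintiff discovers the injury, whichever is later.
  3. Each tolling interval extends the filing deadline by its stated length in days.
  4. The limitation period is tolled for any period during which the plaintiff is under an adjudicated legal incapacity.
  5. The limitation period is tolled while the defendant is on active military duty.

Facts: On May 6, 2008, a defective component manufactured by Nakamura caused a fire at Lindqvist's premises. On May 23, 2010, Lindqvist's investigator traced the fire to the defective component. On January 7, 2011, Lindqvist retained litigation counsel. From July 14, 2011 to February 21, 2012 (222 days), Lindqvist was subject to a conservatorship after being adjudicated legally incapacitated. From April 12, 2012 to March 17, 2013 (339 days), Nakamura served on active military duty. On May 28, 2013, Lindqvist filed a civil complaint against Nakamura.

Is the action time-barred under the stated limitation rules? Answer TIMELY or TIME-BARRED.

Taking the later of the act (May 6, 2008) and discovery (May 23, 2010), the claim accrued on May 23, 2010.
18 months from May 23, 2010 is November 23, 2011.
Because the plaintiff's legal incapacity ran from July 14, 2011 to February 21, 2012, the deadline is extended by 222 days to July 2, 2012.
The defendant's active military service from April 12, 2012 to March 17, 2013 tolled the period for 339 days, extending the deadline to June 6, 2013.
None of the other events listed affects the running of the period under the stated rules.
Filing on May 28, 2013 beat the June 6, 2013 deadline — the action is timely.

TIMELY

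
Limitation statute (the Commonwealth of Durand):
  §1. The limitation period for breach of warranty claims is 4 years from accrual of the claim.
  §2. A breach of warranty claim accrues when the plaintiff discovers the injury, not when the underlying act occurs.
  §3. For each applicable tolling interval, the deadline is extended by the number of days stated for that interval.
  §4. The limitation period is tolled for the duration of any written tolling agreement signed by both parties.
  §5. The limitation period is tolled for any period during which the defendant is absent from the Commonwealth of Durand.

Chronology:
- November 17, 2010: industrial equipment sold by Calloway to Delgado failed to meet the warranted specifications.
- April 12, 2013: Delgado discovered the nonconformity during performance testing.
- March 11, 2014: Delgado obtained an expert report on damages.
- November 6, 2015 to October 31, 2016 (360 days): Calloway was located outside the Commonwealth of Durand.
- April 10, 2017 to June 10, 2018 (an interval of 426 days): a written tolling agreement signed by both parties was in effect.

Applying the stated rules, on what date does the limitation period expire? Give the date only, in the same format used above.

Under the discovery rule, the claim accrued on April 12, 2013, when Delgado discovered the injury — not on the November 17, 2010 date of the underlying act.
4 years from April 12, 2013 is April 12, 2017.
The period was tolled for 360 days by the defendant's absence from the jurisdiction (November 6, 2015 to October 31, 2016), pushing the deadline to April 7, 2018.
The period was tolled for 426 days by the written tolling agreement (April 10, 2017 to June 10, 2018), pushing the deadline to June 7, 2019.
None of the other events listed affects the running of the period under the stated rules.

June 7, 2019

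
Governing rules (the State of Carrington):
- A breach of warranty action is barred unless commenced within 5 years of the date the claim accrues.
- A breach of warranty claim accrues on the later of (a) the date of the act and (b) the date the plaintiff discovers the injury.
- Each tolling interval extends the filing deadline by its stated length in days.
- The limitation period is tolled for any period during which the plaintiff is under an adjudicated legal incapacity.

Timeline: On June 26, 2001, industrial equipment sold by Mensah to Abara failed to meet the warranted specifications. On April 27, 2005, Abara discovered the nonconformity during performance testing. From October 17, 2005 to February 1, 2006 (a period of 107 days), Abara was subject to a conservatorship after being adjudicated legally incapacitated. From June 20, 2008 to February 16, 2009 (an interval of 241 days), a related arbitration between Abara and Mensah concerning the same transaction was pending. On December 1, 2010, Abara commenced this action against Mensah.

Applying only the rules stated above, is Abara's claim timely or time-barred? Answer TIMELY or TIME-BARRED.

Because discovery on April 27, 2005 post-dates the June 26, 2001 act, accrual under the later-of rule falls on April 27, 2005.
5 years from April 27, 2005 is April 27, 2010.
The plaintiff's legal incapacity from October 17, 2005 to February 1, 2006 tolled the period for 107 days, extending the deadline to August 12, 2010.
Although a pending arbitration ran from June 20, 2008 to February 16, 2009, the stated rules do not make that a tolling event, so it is disregarded.
Abara filed on December 1, 2010, after the August 12, 2010 deadline, so the action is time-barred.

TIME-BARRED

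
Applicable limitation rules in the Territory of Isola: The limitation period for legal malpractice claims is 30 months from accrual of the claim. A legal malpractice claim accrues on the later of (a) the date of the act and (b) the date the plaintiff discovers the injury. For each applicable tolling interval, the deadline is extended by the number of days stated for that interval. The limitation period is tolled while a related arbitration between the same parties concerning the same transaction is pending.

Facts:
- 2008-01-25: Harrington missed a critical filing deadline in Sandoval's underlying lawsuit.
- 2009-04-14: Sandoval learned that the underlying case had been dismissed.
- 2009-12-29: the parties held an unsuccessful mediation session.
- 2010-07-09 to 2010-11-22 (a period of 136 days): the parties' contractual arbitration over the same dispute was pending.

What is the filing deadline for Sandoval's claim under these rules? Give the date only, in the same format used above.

2012-02-27

The claim accrued on 2009-04-14 — the later of the 2008-01-25 act and the 2009-04-14 discovery.
Adding the 30 months base period to 2009-04-14 gives a deadline of 2011-10-14, before any tolling.
Because the pending related arbitration ran from 2010-07-09 to 2010-11-22, the deadline is extended by 136 days to 2012-02-27.
The other events in the timeline have no effect on the limitation period under the stated rules.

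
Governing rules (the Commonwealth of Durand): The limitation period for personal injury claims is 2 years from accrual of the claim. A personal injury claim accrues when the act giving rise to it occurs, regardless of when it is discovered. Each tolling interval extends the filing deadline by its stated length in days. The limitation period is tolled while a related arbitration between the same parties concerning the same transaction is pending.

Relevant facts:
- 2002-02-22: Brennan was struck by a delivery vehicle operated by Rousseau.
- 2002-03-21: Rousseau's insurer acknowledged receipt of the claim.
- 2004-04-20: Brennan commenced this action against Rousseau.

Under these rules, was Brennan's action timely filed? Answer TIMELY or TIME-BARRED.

TIME-BARRED

The claim accrued on 2002-02-22, when the wrongful act occurred.
Adding the 2 years base period to 2002-02-22 gives a deadline of 2004-02-22, before any tolling.
None of the other events listed affects the running of the period under the stated rules.
The 2004-04-20 filing falls after the 2004-02-22 deadline; the claim is time-barred.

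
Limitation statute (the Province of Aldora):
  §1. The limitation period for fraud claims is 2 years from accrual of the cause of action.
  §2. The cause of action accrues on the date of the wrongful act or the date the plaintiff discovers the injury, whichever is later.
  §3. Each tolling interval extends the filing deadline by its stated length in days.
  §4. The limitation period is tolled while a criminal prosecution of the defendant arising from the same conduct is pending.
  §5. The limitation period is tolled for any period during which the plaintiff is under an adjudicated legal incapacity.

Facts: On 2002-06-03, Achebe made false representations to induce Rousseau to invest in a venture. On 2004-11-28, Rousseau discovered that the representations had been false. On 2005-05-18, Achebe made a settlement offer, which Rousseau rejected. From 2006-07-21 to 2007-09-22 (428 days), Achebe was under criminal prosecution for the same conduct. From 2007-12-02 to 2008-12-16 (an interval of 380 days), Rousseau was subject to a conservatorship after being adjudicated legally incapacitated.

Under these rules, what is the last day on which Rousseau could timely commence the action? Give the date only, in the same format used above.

Because discovery on 2004-11-28 post-dates the 2002-06-03 act, accrual under the later-of rule falls on 2004-11-28.
Adding the 2 years base period to 2004-11-28 gives a deadline of 2006-11-28, before any tolling.
Because the pending criminal prosecution ran from 2006-07-21 to 2007-09-22, the deadline is extended by 428 days to 2008-01-30.
Because the plaintiff's legal incapacity ran from 2007-12-02 to 2008-12-16, the deadline is extended by 380 days to 2009-02-13.
None of the other events listed affects the running of the period under the stated rules.

2009-02-13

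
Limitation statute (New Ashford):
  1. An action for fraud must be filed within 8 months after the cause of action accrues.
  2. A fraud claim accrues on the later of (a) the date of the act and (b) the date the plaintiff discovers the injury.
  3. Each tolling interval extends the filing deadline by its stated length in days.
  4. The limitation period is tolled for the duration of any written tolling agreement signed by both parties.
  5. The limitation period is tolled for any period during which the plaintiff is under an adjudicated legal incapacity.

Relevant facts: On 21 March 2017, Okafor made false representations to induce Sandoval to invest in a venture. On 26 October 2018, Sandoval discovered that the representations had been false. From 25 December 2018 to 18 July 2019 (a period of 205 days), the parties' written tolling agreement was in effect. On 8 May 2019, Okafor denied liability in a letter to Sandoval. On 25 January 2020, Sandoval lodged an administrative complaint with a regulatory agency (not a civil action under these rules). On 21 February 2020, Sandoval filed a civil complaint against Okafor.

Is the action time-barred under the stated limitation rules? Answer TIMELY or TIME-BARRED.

TIME-BARRED

Taking the later of the act (21 March 2017) and discovery (26 October 2018), the claim accrued on 26 October 2018.
Adding the 8 months base period to 26 October 2018 gives a deadline of 26 June 2019, before any tolling.
The written tolling agreement from 25 December 2018 to 18 July 2019 tolled the period for 205 days, extending the deadline to 17 January 2020.
The other events in the timeline have no effect on the limitation period under the stated rules.
Sandoval filed on 21 February 2020, after the 17 January 2020 deadline, so the action is time-barred.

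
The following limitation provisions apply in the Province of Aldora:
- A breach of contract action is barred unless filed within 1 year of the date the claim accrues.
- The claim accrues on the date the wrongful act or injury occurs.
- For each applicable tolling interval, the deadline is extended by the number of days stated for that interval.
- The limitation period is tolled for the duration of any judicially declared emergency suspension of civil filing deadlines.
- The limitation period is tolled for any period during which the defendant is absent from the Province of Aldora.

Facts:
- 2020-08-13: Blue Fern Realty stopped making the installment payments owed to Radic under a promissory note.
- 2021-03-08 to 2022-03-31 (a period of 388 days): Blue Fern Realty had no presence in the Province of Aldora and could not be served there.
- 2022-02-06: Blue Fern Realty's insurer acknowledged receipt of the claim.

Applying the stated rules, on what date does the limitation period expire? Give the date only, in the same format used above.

The claim accrued on 2020-08-13, the date of the act.
Adding the 1 year base period to 2020-08-13 gives a deadline of 2021-08-13, before any tolling.
Because the defendant's absence from the jurisdiction ran from 2021-03-08 to 2022-03-31, the deadline is extended by 388 days to 2022-09-05.
The other events in the timeline have no effect on the limitation period under the stated rules.

2022-09-05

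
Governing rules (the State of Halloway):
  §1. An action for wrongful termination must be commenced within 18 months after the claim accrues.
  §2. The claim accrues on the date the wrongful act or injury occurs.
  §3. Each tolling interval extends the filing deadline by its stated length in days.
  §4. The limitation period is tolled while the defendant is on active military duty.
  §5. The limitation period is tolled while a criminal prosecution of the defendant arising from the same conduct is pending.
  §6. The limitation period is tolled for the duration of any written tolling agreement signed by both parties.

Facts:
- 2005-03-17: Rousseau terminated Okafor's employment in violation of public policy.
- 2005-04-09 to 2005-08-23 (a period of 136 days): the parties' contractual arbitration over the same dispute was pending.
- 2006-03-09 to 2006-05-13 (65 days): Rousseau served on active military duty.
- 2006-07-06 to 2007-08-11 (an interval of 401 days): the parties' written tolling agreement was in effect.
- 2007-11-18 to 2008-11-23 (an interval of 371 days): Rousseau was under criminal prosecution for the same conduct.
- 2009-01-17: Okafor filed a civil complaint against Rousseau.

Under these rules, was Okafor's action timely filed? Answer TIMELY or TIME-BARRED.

TIME-BARRED

The limitation period began to run on 2005-03-17.
Adding the 18 months base period to 2005-03-17 gives a deadline of 2006-09-17, before any tolling.
The period was tolled for 65 days by the defendant's active military service (2006-03-09 to 2006-05-13), pushing the deadline to 2006-11-21.
The written tolling agreement from 2006-07-06 to 2007-08-11 tolled the period for 401 days, extending the deadline to 2007-12-27.
The pending criminal prosecution from 2007-11-18 to 2008-11-23 tolled the period for 371 days, extending the deadline to 2009-01-01.
The pending related arbitration from 2005-04-09 to 2005-08-23 does not toll the period, because no stated rule makes a pending arbitration a tolling event.
Filing on 2009-01-17 missed the 2009-01-01 deadline — the action is time-barred.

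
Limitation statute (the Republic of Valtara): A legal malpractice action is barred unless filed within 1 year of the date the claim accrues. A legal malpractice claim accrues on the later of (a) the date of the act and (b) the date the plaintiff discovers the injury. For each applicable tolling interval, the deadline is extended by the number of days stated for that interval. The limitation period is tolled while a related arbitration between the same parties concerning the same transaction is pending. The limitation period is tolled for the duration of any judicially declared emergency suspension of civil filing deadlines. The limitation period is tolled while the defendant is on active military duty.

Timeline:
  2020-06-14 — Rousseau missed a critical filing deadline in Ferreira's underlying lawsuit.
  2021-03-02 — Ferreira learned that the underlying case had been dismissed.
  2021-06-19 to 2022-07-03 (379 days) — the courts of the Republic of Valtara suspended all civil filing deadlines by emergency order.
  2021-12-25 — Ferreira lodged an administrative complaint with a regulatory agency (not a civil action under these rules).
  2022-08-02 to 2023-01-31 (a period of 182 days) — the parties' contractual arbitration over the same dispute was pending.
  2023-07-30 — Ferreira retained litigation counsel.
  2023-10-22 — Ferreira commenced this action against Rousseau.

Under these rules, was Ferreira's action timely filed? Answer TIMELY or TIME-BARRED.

The claim accrued on 2021-03-02 — the later of the 2020-06-14 act and the 2021-03-02 discovery.
The untolled deadline — 1 year after 2021-03-02 — is 2022-03-02.
Because the emergency suspension of filing deadlines ran from 2021-06-19 to 2022-07-03, the deadline is extended by 379 days to 2023-03-16.
The period was tolled for 182 days by the pending related arbitration (2022-08-02 to 2023-01-31), pushing the deadline to 2023-09-14.
The other events in the timeline have no effect on the limitation period under the stated rules.
Filing on 2023-10-22 missed the 2023-09-14 deadline — the action is time-barred.

TIME-BARRED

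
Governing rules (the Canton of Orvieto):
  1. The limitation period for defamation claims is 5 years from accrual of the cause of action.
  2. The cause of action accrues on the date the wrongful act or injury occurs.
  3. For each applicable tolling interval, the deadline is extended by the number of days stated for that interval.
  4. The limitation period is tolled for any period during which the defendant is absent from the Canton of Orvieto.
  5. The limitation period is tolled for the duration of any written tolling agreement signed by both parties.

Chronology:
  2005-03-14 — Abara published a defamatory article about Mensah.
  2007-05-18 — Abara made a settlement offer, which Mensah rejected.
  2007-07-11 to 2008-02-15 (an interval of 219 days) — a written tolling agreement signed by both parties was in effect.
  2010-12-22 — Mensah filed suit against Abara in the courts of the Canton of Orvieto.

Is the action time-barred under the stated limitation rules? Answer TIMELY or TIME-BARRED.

The cause of action accrued on 2005-03-14, the date of the act.
The untolled deadline — 5 years after 2005-03-14 — is 2010-03-14.
The written tolling agreement from 2007-07-11 to 2008-02-15 tolled the period for 219 days, extending the deadline to 2010-10-19.
None of the other events listed affects the running of the period under the stated rules.
Filing on 2010-12-22 missed the 2010-10-19 deadline — the action is time-barred.

TIME-BARRED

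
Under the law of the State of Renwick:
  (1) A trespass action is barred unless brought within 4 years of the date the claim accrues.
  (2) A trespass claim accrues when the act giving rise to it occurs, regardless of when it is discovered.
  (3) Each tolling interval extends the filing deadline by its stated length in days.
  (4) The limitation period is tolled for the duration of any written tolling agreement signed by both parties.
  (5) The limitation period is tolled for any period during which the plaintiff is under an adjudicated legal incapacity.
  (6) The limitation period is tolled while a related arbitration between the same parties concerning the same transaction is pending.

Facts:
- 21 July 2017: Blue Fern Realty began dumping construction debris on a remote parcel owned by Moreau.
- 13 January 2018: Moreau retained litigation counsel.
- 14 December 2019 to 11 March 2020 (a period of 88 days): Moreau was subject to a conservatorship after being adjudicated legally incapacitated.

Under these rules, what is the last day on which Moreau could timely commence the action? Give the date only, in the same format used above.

The claim accrued on 21 July 2017, when the wrongful act occurred.
The untolled deadline — 4 years after 21 July 2017 — is 21 July 2021.
Because the plaintiff's legal incapacity ran from 14 December 2019 to 11 March 2020, the deadline is extended by 88 days to 17 October 2021.
None of the other events listed affects the running of the period under the stated rules.

17 October 2021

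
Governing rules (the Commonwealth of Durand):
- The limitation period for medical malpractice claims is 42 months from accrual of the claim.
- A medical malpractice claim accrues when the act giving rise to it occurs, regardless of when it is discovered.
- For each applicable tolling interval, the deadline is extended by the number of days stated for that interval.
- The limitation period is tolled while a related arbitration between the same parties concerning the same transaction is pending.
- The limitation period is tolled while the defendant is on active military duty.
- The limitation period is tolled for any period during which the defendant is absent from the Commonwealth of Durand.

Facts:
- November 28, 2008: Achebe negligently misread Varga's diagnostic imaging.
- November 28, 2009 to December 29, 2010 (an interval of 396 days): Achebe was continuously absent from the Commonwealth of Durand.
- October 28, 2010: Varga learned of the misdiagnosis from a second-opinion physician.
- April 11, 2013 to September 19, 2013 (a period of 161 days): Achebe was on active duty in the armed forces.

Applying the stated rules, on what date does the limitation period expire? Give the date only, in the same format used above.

December 6, 2013

The claim accrued on November 28, 2008, when the wrongful act occurred; under the stated occurrence rule the October 28, 2010 discovery does not delay accrual.
The untolled deadline — 42 months after November 28, 2008 — is May 28, 2012.
The defendant's absence from the jurisdiction from November 28, 2009 to December 29, 2010 tolled the period for 396 days, extending the deadline to June 28, 2013.
Because the defendant's active military service ran from April 11, 2013 to September 19, 2013, the deadline is extended by 161 days to December 6, 2013.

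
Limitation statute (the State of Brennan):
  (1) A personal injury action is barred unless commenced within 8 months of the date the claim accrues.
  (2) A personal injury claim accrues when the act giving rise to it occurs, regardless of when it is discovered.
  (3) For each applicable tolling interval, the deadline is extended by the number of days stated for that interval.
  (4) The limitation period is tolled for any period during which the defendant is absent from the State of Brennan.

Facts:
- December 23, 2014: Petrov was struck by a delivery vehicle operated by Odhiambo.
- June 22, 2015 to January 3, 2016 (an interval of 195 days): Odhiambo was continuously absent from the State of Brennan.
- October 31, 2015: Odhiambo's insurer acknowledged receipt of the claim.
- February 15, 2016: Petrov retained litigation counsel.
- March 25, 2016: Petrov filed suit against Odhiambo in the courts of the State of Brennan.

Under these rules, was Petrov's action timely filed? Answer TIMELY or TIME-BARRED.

TIME-BARRED

The limitation period began to run on December 23, 2014.
Adding the 8 months base period to December 23, 2014 gives a deadline of August 23, 2015, before any tolling.
Because the defendant's absence from the jurisdiction ran from June 22, 2015 to January 3, 2016, the deadline is extended by 195 days to March 5, 2016.
None of the other events listed affects the running of the period under the stated rules.
Filing on March 25, 2016 missed the March 5, 2016 deadline — the action is time-barred.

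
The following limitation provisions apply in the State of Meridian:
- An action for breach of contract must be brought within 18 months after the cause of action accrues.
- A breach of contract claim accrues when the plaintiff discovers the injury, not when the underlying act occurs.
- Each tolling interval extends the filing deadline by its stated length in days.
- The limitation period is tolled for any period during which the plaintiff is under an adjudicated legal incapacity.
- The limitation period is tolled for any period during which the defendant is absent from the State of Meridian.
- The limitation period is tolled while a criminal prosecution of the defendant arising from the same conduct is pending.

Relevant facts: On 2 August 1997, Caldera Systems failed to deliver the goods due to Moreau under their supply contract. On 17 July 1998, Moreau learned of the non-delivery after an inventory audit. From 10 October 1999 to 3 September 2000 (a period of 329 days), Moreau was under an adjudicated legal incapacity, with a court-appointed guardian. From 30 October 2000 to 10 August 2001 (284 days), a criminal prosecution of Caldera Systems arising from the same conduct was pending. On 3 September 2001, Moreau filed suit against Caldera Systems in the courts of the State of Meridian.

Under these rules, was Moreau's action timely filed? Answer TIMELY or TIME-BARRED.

TIMELY

Under the discovery rule, the claim accrued on 17 July 1998, when Moreau discovered the injury — not on the 2 August 1997 date of the underlying act.
18 months from 17 July 1998 is 17 January 2000.
The plaintiff's legal incapacity from 10 October 1999 to 3 September 2000 tolled the period for 329 days, extending the deadline to 11 December 2000.
The period was tolled for 284 days by the pending criminal prosecution (30 October 2000 to 10 August 2001), pushing the deadline to 21 September 2001.
Filing on 3 September 2001 beat the 21 September 2001 deadline — the action is timely.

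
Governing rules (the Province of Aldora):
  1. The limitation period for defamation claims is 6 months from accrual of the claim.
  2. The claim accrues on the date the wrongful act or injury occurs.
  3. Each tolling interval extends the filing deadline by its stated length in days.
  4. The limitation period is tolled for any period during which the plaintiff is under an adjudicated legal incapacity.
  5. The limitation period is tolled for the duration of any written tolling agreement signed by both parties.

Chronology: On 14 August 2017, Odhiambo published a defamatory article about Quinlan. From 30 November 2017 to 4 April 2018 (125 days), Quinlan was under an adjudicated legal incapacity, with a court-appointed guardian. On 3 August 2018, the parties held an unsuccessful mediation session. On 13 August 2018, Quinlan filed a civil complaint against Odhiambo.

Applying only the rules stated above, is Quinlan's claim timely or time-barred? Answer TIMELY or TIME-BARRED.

The claim accrued on 14 August 2017, the date of the act.
6 months from 14 August 2017 is 14 February 2018.
Because the plaintiff's legal incapacity ran from 30 November 2017 to 4 April 2018, the deadline is extended by 125 days to 19 June 2018.
The other events in the timeline have no effect on the limitation period under the stated rules.
The 13 August 2018 filing falls after the 19 June 2018 deadline; the claim is time-barred.

TIME-BARRED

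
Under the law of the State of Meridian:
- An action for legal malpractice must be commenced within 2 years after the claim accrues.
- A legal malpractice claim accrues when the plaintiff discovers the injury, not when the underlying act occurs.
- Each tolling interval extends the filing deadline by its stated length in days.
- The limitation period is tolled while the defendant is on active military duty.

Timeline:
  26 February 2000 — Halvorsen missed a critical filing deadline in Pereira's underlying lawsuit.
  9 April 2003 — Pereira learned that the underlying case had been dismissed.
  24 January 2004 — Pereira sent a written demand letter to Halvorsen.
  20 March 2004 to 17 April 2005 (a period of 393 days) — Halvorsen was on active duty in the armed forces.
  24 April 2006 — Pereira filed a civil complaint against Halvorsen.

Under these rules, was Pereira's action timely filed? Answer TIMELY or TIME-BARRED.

TIMELY

The claim did not accrue until Pereira discovered the injury on 9 April 2003; the 26 February 2000 act date does not start the clock under the stated rule.
The untolled deadline — 2 years after 9 April 2003 — is 9 April 2005.
The defendant's active military service from 20 March 2004 to 17 April 2005 tolled the period for 393 days, extending the deadline to 7 May 2006.
The other events in the timeline have no effect on the limitation period under the stated rules.
Pereira filed on 24 April 2006, before the 7 May 2006 deadline, so the action is timely.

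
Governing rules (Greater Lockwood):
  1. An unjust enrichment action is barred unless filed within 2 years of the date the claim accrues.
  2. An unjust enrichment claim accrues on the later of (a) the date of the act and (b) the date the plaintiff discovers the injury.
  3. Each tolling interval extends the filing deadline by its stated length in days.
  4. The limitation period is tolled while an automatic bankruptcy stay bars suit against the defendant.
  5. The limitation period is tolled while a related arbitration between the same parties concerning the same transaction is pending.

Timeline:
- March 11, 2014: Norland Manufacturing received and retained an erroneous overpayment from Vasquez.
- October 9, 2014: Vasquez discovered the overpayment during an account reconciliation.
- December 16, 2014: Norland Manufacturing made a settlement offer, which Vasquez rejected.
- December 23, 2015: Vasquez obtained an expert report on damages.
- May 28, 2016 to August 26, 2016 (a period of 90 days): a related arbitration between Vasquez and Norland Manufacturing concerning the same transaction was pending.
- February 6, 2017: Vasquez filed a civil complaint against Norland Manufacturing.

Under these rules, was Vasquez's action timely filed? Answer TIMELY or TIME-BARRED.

The claim accrued on October 9, 2014 — the later of the March 11, 2014 act and the October 9, 2014 discovery.
2 years from October 9, 2014 is October 9, 2016.
Because the pending related arbitration ran from May 28, 2016 to August 26, 2016, the deadline is extended by 90 days to January 7, 2017.
None of the other events listed affects the running of the period under the stated rules.
Vasquez filed on February 6, 2017, after the January 7, 2017 deadline, so the action is time-barred.

TIME-BARRED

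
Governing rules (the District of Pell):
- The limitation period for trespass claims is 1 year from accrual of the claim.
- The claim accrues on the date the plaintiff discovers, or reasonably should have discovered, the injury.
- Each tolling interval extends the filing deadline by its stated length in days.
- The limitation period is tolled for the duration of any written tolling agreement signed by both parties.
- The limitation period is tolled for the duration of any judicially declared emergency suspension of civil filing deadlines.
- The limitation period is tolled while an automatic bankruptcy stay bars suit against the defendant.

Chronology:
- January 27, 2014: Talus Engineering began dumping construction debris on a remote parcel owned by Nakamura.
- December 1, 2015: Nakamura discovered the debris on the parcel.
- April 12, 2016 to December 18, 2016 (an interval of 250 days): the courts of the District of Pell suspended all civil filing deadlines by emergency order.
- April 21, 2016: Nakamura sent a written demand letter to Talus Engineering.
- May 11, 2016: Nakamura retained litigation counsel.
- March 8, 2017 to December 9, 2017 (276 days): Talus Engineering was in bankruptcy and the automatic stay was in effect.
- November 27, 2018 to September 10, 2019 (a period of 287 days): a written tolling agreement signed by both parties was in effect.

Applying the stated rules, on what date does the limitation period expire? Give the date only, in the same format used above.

The claim did not accrue until Nakamura discovered the injury on December 1, 2015; the January 27, 2014 act date does not start the clock under the stated rule.
The untolled deadline — 1 year after December 1, 2015 — is December 1, 2016.
Because the emergency suspension of filing deadlines ran from April 12, 2016 to December 18, 2016, the deadline is extended by 250 days to August 8, 2017.
The automatic bankruptcy stay from March 8, 2017 to December 9, 2017 tolled the period for 276 days, extending the deadline to May 11, 2018.
By the time the written tolling agreement began on November 27, 2018, the limitation period had already expired on May 11, 2018; that interval cannot revive it.
None of the other events listed affects the running of the period under the stated rules.

May 11, 2018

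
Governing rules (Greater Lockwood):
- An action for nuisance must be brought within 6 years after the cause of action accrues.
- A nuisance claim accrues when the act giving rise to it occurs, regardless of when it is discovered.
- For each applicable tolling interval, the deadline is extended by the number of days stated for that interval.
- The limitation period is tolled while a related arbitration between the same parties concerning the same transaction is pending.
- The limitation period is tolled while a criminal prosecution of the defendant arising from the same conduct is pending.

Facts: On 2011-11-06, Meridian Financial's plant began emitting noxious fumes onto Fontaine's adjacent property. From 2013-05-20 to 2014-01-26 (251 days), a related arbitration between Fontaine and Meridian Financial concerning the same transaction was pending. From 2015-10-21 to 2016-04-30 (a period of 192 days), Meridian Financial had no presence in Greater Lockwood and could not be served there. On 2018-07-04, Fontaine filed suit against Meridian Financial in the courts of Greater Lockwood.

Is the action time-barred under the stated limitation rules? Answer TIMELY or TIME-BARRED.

The claim accrued on 2011-11-06, when the wrongful act occurred.
6 years from 2011-11-06 is 2017-11-06.
Because the pending related arbitration ran from 2013-05-20 to 2014-01-26, the deadline is extended by 251 days to 2018-07-15.
The defendant's absence from the jurisdiction from 2015-10-21 to 2016-04-30 does not toll the period, because no stated rule makes the defendant's absence a tolling event.
Filing on 2018-07-04 beat the 2018-07-15 deadline — the action is timely.

TIMELY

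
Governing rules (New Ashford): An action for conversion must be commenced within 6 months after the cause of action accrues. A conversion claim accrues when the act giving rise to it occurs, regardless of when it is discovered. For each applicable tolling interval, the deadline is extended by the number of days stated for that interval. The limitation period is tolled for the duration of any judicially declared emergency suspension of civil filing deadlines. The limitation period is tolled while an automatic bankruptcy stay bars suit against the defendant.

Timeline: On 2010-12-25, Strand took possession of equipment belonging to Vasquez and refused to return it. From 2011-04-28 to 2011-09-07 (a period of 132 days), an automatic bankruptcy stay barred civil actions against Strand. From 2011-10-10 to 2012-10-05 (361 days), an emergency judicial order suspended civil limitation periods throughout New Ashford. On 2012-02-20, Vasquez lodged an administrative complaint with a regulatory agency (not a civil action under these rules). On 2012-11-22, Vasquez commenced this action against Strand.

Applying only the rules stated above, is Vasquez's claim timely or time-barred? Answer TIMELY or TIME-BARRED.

The limitation period began to run on 2010-12-25.
Adding the 6 months base period to 2010-12-25 gives a deadline of 2011-06-25, before any tolling.
The period was tolled for 132 days by the automatic bankruptcy stay (2011-04-28 to 2011-09-07), pushing the deadline to 2011-11-04.
The emergency suspension of filing deadlines from 2011-10-10 to 2012-10-05 tolled the period for 361 days, extending the deadline to 2012-10-30.
Nothing else in the chronology tolls or restarts the period.
Vasquez filed on 2012-11-22, after the 2012-10-30 deadline, so the action is time-barred.

TIME-BARRED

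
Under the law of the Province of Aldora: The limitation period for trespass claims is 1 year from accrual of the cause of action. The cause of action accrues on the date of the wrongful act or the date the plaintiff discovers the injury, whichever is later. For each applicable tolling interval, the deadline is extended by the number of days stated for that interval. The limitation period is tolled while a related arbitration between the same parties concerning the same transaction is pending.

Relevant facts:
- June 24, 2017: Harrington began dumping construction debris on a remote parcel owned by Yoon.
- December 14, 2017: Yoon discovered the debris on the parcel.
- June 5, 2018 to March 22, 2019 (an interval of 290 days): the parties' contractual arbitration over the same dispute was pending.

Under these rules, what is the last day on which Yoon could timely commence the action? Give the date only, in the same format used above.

September 30, 2019

Taking the later of the act (June 24, 2017) and discovery (December 14, 2017), the claim accrued on December 14, 2017.
The untolled deadline — 1 year after December 14, 2017 — is December 14, 2018.
The period was tolled for 290 days by the pending related arbitration (June 5, 2018 to March 22, 2019), pushing the deadline to September 30, 2019.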